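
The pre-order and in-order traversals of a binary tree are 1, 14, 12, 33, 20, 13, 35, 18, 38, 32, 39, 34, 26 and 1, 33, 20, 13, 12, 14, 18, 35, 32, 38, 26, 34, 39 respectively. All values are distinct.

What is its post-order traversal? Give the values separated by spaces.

13 20 33 12 18 32 26 34 39 38 35 14 1

The first element of pre-order is the root; it splits in-order into left and right subtrees.
Root 1: left subtree has 0 nodes { }, right has 12 {33, 20, 13, 12, 14, 18, 35, 32, 38, 26, 34, 39}.
  Root 14: left subtree has 4 nodes {33, 20, 13, 12}, right has 7 {18, 35, 32, 38, 26, 34, 39}.
    Root 12: left subtree has 3 nodes {33, 20, 13}, right has 0 { }.
      Root 33: left subtree has 0 nodes { }, right has 2 {20, 13}.
        Root 20: left subtree has 0 nodes { }, right has 1 {13}.
    Root 35: left subtree has 1 node {18}, right has 5 {32, 38, 26, 34, 39}.
      Root 38: left subtree has 1 node {32}, right has 3 {26, 34, 39}.
        Root 39: left subtree has 2 nodes {26, 34}, right has 0 { }.
          Root 34: left subtree has 1 node {26}, right has 0 { }.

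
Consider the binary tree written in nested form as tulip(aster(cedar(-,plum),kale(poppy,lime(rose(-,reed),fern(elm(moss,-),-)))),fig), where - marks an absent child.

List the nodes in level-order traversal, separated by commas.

Level-order visits nodes level by level from the root, left to right within each level.
Level 0: tulip
Level 1: aster, fig
Level 2: cedar, kale
Level 3: plum, poppy, lime
Level 4: rose, fern
Level 5: reed, elm
Level 6: moss

tulip, aster, fig, cedar, kale, plum, poppy, lime, rose, fern, reed, elm, moss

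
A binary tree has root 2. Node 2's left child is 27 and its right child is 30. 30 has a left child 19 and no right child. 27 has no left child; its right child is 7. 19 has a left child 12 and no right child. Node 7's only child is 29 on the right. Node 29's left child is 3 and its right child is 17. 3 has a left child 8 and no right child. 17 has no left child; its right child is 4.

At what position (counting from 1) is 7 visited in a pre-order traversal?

3

Pre-order visits the node, then its left subtree, then its right subtree.
Visit 2.
At 2: go left to 27.
  Visit 27.
  At 27: no left child.
  At 27: go right to 7.
    Visit 7.
    At 7: no left child.
    At 7: go right to 29.
      Visit 29.
      At 29: go left to 3.
        Visit 3.
        At 3: go left to 8.
          8 is a leaf — visit 8.
        At 3: no right child.
      At 29: go right to 17.
        Visit 17.
        At 17: no left child.
        At 17: go right to 4.
          4 is a leaf — visit 4.
At 2: go right to 30.
  Visit 30.
  At 30: go left to 19.
    Visit 19.
    At 19: go left to 12.
      12 is a leaf — visit 12.
    At 19: no right child.
  At 30: no right child.
Full pre-order sequence: 2, 27, 7, 29, 3, 8, 17, 4, 30, 19, 12.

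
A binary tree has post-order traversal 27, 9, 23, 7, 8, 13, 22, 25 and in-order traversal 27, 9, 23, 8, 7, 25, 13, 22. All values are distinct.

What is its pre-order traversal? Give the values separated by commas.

The last element of post-order is the root; it splits in-order into left and right subtrees.
Root 25: left subtree has 5 nodes {27, 9, 23, 8, 7}, right has 2 {13, 22}.
  Root 8: left subtree has 3 nodes {27, 9, 23}, right has 1 {7}.
    Root 23: left subtree has 2 nodes {27, 9}, right has 0 { }.
      Root 9: left subtree has 1 node {27}, right has 0 { }.
  Root 22: left subtree has 1 node {13}, right has 0 { }.

25, 8, 23, 9, 27, 7, 22, 13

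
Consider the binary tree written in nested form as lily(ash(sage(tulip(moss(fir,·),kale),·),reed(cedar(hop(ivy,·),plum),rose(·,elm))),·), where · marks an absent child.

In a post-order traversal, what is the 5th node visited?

Post-order visits the left subtree, then the right subtree, then the node.
At lily: go left to ash.
  At ash: go left to sage.
    At sage: go left to tulip.
      At tulip: go left to moss.
        At moss: go left to fir.
          fir is a leaf — visit fir.
        At moss: no right child.
        Visit moss.
      At tulip: go right to kale.
        kale is a leaf — visit kale.
      Visit tulip.
    At sage: no right child.
    Visit sage.
  At ash: go right to reed.
    At reed: go left to cedar.
      At cedar: go left to hop.
        At hop: go left to ivy.
          ivy is a leaf — visit ivy.
        At hop: no right child.
        Visit hop.
      At cedar: go right to plum.
        plum is a leaf — visit plum.
      Visit cedar.
    At reed: go right to rose.
      At rose: no left child.
      At rose: go right to elm.
        elm is a leaf — visit elm.
      Visit rose.
    Visit reed.
  Visit ash.
At lily: no right child.
Visit lily.
Full post-order sequence: fir, moss, kale, tulip, sage, ivy, hop, plum, cedar, elm, rose, reed, ash, lily.

sage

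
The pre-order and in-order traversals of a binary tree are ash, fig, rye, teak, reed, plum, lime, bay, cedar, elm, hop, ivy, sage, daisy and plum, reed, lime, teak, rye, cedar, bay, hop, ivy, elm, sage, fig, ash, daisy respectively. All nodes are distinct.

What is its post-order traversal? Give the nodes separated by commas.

The first element of pre-order is the root; it splits in-order into left and right subtrees.
Root ash: left subtree has 12 nodes {plum, reed, lime, teak, rye, cedar, bay, hop, ivy, elm, sage, fig}, right has 1 {daisy}.
  Root fig: left subtree has 11 nodes {plum, reed, lime, teak, rye, cedar, bay, hop, ivy, elm, sage}, right has 0 { }.
    Root rye: left subtree has 4 nodes {plum, reed, lime, teak}, right has 6 {cedar, bay, hop, ivy, elm, sage}.
      Root teak: left subtree has 3 nodes {plum, reed, lime}, right has 0 { }.
        Root reed: left subtree has 1 node {plum}, right has 1 {lime}.
      Root bay: left subtree has 1 node {cedar}, right has 4 {hop, ivy, elm, sage}.
        Root elm: left subtree has 2 nodes {hop, ivy}, right has 1 {sage}.
          Root hop: left subtree has 0 nodes { }, right has 1 {ivy}.

plum, lime, reed, teak, cedar, ivy, hop, sage, elm, bay, rye, fig, daisy, ash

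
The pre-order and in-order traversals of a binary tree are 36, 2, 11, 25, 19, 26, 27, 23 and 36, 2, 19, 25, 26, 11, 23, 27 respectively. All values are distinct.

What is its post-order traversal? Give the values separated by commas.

19, 26, 25, 23, 27, 11, 2, 36

The first element of pre-order is the root; it splits in-order into left and right subtrees.
Root 36: left subtree has 0 nodes { }, right has 7 {2, 19, 25, 26, 11, 23, 27}.
  Root 2: left subtree has 0 nodes { }, right has 6 {19, 25, 26, 11, 23, 27}.
    Root 11: left subtree has 3 nodes {19, 25, 26}, right has 2 {23, 27}.
      Root 25: left subtree has 1 node {19}, right has 1 {26}.
      Root 27: left subtree has 1 node {23}, right has 0 { }.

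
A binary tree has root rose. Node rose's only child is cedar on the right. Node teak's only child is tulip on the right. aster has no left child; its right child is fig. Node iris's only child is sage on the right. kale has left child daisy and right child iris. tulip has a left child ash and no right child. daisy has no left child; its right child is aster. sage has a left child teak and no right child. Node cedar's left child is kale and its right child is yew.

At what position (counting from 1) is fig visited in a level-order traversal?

9

Level-order visits nodes level by level from the root, left to right within each level.
Level 0: rose
Level 1: cedar
Level 2: kale, yew
Level 3: daisy, iris
Level 4: aster, sage
Level 5: fig, teak
Level 6: tulip
Level 7: ash
Full level-order sequence: rose, cedar, kale, yew, daisy, iris, aster, sage, fig, teak, tulip, ash.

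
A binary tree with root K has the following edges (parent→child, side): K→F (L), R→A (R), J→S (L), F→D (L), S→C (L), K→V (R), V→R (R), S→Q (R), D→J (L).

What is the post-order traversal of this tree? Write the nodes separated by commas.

Post-order visits the left subtree, then the right subtree, then the node.
At K: go left to F.
  At F: go left to D.
    At D: go left to J.
      At J: go left to S.
        At S: go left to C.
          C is a leaf — visit C.
        At S: go right to Q.
          Q is a leaf — visit Q.
        Visit S.
      At J: no right child.
      Visit J.
    At D: no right child.
    Visit D.
  At F: no right child.
  Visit F.
At K: go right to V.
  At V: no left child.
  At V: go right to R.
    At R: no left child.
    At R: go right to A.
      A is a leaf — visit A.
    Visit R.
  Visit V.
Visit K.

C, Q, S, J, D, F, A, R, V, K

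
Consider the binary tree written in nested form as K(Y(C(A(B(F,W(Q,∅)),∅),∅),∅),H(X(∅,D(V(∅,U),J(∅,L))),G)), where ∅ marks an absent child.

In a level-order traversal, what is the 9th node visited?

Level-order visits nodes level by level from the root, left to right within each level.
Level 0: K
Level 1: Y, H
Level 2: C, X, G
Level 3: A, D
Level 4: B, V, J
Level 5: F, W, U, L
Level 6: Q
Full level-order sequence: K, Y, H, C, X, G, A, D, B, V, J, F, W, U, L, Q.

B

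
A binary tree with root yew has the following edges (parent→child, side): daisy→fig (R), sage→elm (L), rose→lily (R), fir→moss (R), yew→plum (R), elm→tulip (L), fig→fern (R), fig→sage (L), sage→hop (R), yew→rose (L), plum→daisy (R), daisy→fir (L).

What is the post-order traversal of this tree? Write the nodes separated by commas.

Post-order visits the left subtree, then the right subtree, then the node.
At yew: go left to rose.
  At rose: no left child.
  At rose: go right to lily.
    lily is a leaf — visit lily.
  Visit rose.
At yew: go right to plum.
  At plum: no left child.
  At plum: go right to daisy.
    At daisy: go left to fir.
      At fir: no left child.
      At fir: go right to moss.
        moss is a leaf — visit moss.
      Visit fir.
    At daisy: go right to fig.
      At fig: go left to sage.
        At sage: go left to elm.
          At elm: go left to tulip.
            tulip is a leaf — visit tulip.
          At elm: no right child.
          Visit elm.
        At sage: go right to hop.
          hop is a leaf — visit hop.
        Visit sage.
      At fig: go right to fern.
        fern is a leaf — visit fern.
      Visit fig.
    Visit daisy.
  Visit plum.
Visit yew.

lily, rose, moss, fir, tulip, elm, hop, sage, fern, fig, daisy, plum, yew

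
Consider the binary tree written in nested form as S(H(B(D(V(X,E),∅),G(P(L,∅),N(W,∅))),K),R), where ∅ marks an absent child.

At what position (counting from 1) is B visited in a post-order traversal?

Post-order visits the left subtree, then the right subtree, then the node.
At S: go left to H.
  At H: go left to B.
    At B: go left to D.
      At D: go left to V.
        At V: go left to X.
          X is a leaf — visit X.
        At V: go right to E.
          E is a leaf — visit E.
        Visit V.
      At D: no right child.
      Visit D.
    At B: go right to G.
      At G: go left to P.
        At P: go left to L.
          L is a leaf — visit L.
        At P: no right child.
        Visit P.
      At G: go right to N.
        At N: go left to W.
          W is a leaf — visit W.
        At N: no right child.
        Visit N.
      Visit G.
    Visit B.
  At H: go right to K.
    K is a leaf — visit K.
  Visit H.
At S: go right to R.
  R is a leaf — visit R.
Visit S.
Full post-order sequence: X, E, V, D, L, P, W, N, G, B, K, H, R, S.

10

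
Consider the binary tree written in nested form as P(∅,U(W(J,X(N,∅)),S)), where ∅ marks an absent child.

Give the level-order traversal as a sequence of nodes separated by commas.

P, U, W, S, J, X, N

Level-order visits nodes level by level from the root, left to right within each level.
Level 0: P
Level 1: U
Level 2: W, S
Level 3: J, X
Level 4: N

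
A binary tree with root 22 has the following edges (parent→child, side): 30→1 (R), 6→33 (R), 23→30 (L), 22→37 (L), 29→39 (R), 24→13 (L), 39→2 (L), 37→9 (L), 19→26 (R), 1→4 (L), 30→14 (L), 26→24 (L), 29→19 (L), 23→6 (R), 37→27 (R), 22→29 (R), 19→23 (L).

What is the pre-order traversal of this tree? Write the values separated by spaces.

Pre-order visits the node, then its left subtree, then its right subtree.
Visit 22.
At 22: go left to 37.
  Visit 37.
  At 37: go left to 9.
    9 is a leaf — visit 9.
  At 37: go right to 27.
    27 is a leaf — visit 27.
At 22: go right to 29.
  Visit 29.
  At 29: go left to 19.
    Visit 19.
    At 19: go left to 23.
      Visit 23.
      At 23: go left to 30.
        Visit 30.
        At 30: go left to 14.
          14 is a leaf — visit 14.
        At 30: go right to 1.
          Visit 1.
          At 1: go left to 4.
            4 is a leaf — visit 4.
          At 1: no right child.
      At 23: go right to 6.
        Visit 6.
        At 6: no left child.
        At 6: go right to 33.
          33 is a leaf — visit 33.
    At 19: go right to 26.
      Visit 26.
      At 26: go left to 24.
        Visit 24.
        At 24: go left to 13.
          13 is a leaf — visit 13.
        At 24: no right child.
      At 26: no right child.
  At 29: go right to 39.
    Visit 39.
    At 39: go left to 2.
      2 is a leaf — visit 2.
    At 39: no right child.

22 37 9 27 29 19 23 30 14 1 4 6 33 26 24 13 39 2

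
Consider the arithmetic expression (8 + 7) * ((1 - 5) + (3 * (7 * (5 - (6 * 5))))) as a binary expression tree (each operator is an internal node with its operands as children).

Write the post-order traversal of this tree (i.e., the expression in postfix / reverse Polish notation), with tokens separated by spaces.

Post-order on an expression tree gives postfix notation: for each operator, emit left operand, right operand, then the operator.

8 7 + 1 5 - 3 7 5 6 5 * - * * + *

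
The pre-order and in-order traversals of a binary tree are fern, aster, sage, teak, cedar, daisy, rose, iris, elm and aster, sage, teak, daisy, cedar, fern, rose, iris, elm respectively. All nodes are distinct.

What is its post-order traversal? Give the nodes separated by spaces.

daisy cedar teak sage aster elm iris rose fern

The first element of pre-order is the root; it splits in-order into left and right subtrees.
Root fern: left subtree has 5 nodes {aster, sage, teak, daisy, cedar}, right has 3 {rose, iris, elm}.
  Root aster: left subtree has 0 nodes { }, right has 4 {sage, teak, daisy, cedar}.
    Root sage: left subtree has 0 nodes { }, right has 3 {teak, daisy, cedar}.
      Root teak: left subtree has 0 nodes { }, right has 2 {daisy, cedar}.
        Root cedar: left subtree has 1 node {daisy}, right has 0 { }.
  Root rose: left subtree has 0 nodes { }, right has 2 {iris, elm}.
    Root iris: left subtree has 0 nodes { }, right has 1 {elm}.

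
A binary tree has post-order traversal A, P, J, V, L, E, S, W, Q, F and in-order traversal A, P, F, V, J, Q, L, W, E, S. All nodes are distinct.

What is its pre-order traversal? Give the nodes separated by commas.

F, P, A, Q, V, J, W, L, S, E

The last element of post-order is the root; it splits in-order into left and right subtrees.
Root F: left subtree has 2 nodes {A, P}, right has 7 {V, J, Q, L, W, E, S}.
  Root P: left subtree has 1 node {A}, right has 0 { }.
  Root Q: left subtree has 2 nodes {V, J}, right has 4 {L, W, E, S}.
    Root V: left subtree has 0 nodes { }, right has 1 {J}.
    Root W: left subtree has 1 node {L}, right has 2 {E, S}.
      Root S: left subtree has 1 node {E}, right has 0 { }.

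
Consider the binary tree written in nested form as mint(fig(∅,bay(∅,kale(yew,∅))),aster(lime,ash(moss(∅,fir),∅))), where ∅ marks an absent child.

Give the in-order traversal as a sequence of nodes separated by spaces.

fig bay yew kale mint lime aster moss fir ash

In-order visits the left subtree, then the node, then the right subtree.
At mint: go left to fig.
  At fig: no left child.
  Visit fig.
  At fig: go right to bay.
    At bay: no left child.
    Visit bay.
    At bay: go right to kale.
      At kale: go left to yew.
        yew is a leaf — visit yew.
      Visit kale.
      At kale: no right child.
Visit mint.
At mint: go right to aster.
  At aster: go left to lime.
    lime is a leaf — visit lime.
  Visit aster.
  At aster: go right to ash.
    At ash: go left to moss.
      At moss: no left child.
      Visit moss.
      At moss: go right to fir.
        fir is a leaf — visit fir.
    Visit ash.
    At ash: no right child.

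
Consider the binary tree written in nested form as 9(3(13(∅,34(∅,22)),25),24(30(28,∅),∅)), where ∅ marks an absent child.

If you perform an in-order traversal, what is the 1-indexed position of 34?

In-order visits the left subtree, then the node, then the right subtree.
At 9: go left to 3.
  At 3: go left to 13.
    At 13: no left child.
    Visit 13.
    At 13: go right to 34.
      At 34: no left child.
      Visit 34.
      At 34: go right to 22.
        22 is a leaf — visit 22.
  Visit 3.
  At 3: go right to 25.
    25 is a leaf — visit 25.
Visit 9.
At 9: go right to 24.
  At 24: go left to 30.
    At 30: go left to 28.
      28 is a leaf — visit 28.
    Visit 30.
    At 30: no right child.
  Visit 24.
  At 24: no right child.
Full in-order sequence: 13, 34, 22, 3, 25, 9, 28, 30, 24.

2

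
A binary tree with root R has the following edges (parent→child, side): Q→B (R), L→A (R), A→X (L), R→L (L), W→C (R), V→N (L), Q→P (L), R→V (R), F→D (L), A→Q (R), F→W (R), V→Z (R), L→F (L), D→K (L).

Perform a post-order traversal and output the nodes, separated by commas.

K, D, C, W, F, X, P, B, Q, A, L, N, Z, V, R

Post-order visits the left subtree, then the right subtree, then the node.
At R: go left to L.
  At L: go left to F.
    At F: go left to D.
      At D: go left to K.
        K is a leaf — visit K.
      At D: no right child.
      Visit D.
    At F: go right to W.
      At W: no left child.
      At W: go right to C.
        C is a leaf — visit C.
      Visit W.
    Visit F.
  At L: go right to A.
    At A: go left to X.
      X is a leaf — visit X.
    At A: go right to Q.
      At Q: go left to P.
        P is a leaf — visit P.
      At Q: go right to B.
        B is a leaf — visit B.
      Visit Q.
    Visit A.
  Visit L.
At R: go right to V.
  At V: go left to N.
    N is a leaf — visit N.
  At V: go right to Z.
    Z is a leaf — visit Z.
  Visit V.
Visit R.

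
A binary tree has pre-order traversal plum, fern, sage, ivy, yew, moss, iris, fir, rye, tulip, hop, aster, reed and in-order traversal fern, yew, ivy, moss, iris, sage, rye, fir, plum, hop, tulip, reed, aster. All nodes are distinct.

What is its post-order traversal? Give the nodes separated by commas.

The first element of pre-order is the root; it splits in-order into left and right subtrees.
Root plum: left subtree has 8 nodes {fern, yew, ivy, moss, iris, sage, rye, fir}, right has 4 {hop, tulip, reed, aster}.
  Root fern: left subtree has 0 nodes { }, right has 7 {yew, ivy, moss, iris, sage, rye, fir}.
    Root sage: left subtree has 4 nodes {yew, ivy, moss, iris}, right has 2 {rye, fir}.
      Root ivy: left subtree has 1 node {yew}, right has 2 {moss, iris}.
        Root moss: left subtree has 0 nodes { }, right has 1 {iris}.
      Root fir: left subtree has 1 node {rye}, right has 0 { }.
  Root tulip: left subtree has 1 node {hop}, right has 2 {reed, aster}.
    Root aster: left subtree has 1 node {reed}, right has 0 { }.

yew, iris, moss, ivy, rye, fir, sage, fern, hop, reed, aster, tulip, plum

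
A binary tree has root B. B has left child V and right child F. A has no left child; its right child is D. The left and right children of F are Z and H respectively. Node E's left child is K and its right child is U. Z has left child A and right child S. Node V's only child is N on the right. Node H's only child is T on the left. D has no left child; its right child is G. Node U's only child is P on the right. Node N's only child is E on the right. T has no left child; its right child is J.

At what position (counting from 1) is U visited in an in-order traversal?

5

In-order visits the left subtree, then the node, then the right subtree.
At B: go left to V.
  At V: no left child.
  Visit V.
  At V: go right to N.
    At N: no left child.
    Visit N.
    At N: go right to E.
      At E: go left to K.
        K is a leaf — visit K.
      Visit E.
      At E: go right to U.
        At U: no left child.
        Visit U.
        At U: go right to P.
          P is a leaf — visit P.
Visit B.
At B: go right to F.
  At F: go left to Z.
    At Z: go left to A.
      At A: no left child.
      Visit A.
      At A: go right to D.
        At D: no left child.
        Visit D.
        At D: go right to G.
          G is a leaf — visit G.
    Visit Z.
    At Z: go right to S.
      S is a leaf — visit S.
  Visit F.
  At F: go right to H.
    At H: go left to T.
      At T: no left child.
      Visit T.
      At T: go right to J.
        J is a leaf — visit J.
    Visit H.
    At H: no right child.
Full in-order sequence: V, N, K, E, U, P, B, A, D, G, Z, S, F, T, J, H.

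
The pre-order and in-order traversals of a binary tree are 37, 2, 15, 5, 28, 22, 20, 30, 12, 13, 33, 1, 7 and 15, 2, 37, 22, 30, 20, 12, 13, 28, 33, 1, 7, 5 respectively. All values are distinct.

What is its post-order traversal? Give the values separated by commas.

15, 2, 30, 13, 12, 20, 22, 7, 1, 33, 28, 5, 37

The first element of pre-order is the root; it splits in-order into left and right subtrees.
Root 37: left subtree has 2 nodes {15, 2}, right has 10 {22, 30, 20, 12, 13, 28, 33, 1, 7, 5}.
  Root 2: left subtree has 1 node {15}, right has 0 { }.
  Root 5: left subtree has 9 nodes {22, 30, 20, 12, 13, 28, 33, 1, 7}, right has 0 { }.
    Root 28: left subtree has 5 nodes {22, 30, 20, 12, 13}, right has 3 {33, 1, 7}.
      Root 22: left subtree has 0 nodes { }, right has 4 {30, 20, 12, 13}.
        Root 20: left subtree has 1 node {30}, right has 2 {12, 13}.
          Root 12: left subtree has 0 nodes { }, right has 1 {13}.
      Root 33: left subtree has 0 nodes { }, right has 2 {1, 7}.
        Root 1: left subtree has 0 nodes { }, right has 1 {7}.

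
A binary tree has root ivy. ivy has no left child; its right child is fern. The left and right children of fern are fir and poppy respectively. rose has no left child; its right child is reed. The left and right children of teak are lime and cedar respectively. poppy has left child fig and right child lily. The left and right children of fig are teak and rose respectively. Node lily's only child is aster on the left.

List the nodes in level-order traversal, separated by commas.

Level-order visits nodes level by level from the root, left to right within each level.
Level 0: ivy
Level 1: fern
Level 2: fir, poppy
Level 3: fig, lily
Level 4: teak, rose, aster
Level 5: lime, cedar, reed

ivy, fern, fir, poppy, fig, lily, teak, rose, aster, lime, cedar, reed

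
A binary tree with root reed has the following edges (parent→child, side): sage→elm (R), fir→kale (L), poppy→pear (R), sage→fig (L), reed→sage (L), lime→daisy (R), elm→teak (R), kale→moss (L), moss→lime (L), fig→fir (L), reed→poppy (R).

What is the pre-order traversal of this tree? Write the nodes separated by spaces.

Pre-order visits the node, then its left subtree, then its right subtree.
Visit reed.
At reed: go left to sage.
  Visit sage.
  At sage: go left to fig.
    Visit fig.
    At fig: go left to fir.
      Visit fir.
      At fir: go left to kale.
        Visit kale.
        At kale: go left to moss.
          Visit moss.
          At moss: go left to lime.
            Visit lime.
            At lime: no left child.
            At lime: go right to daisy.
              daisy is a leaf — visit daisy.
          At moss: no right child.
        At kale: no right child.
      At fir: no right child.
    At fig: no right child.
  At sage: go right to elm.
    Visit elm.
    At elm: no left child.
    At elm: go right to teak.
      teak is a leaf — visit teak.
At reed: go right to poppy.
  Visit poppy.
  At poppy: no left child.
  At poppy: go right to pear.
    pear is a leaf — visit pear.

reed sage fig fir kale moss lime daisy elm teak poppy pear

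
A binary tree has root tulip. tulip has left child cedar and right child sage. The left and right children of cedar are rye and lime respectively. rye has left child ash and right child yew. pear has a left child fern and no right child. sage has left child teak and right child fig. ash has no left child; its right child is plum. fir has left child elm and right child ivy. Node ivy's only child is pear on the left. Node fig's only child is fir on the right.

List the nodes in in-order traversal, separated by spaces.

ash plum rye yew cedar lime tulip teak sage fig elm fir fern pear ivy

In-order visits the left subtree, then the node, then the right subtree.
At tulip: go left to cedar.
  At cedar: go left to rye.
    At rye: go left to ash.
      At ash: no left child.
      Visit ash.
      At ash: go right to plum.
        plum is a leaf — visit plum.
    Visit rye.
    At rye: go right to yew.
      yew is a leaf — visit yew.
  Visit cedar.
  At cedar: go right to lime.
    lime is a leaf — visit lime.
Visit tulip.
At tulip: go right to sage.
  At sage: go left to teak.
    teak is a leaf — visit teak.
  Visit sage.
  At sage: go right to fig.
    At fig: no left child.
    Visit fig.
    At fig: go right to fir.
      At fir: go left to elm.
        elm is a leaf — visit elm.
      Visit fir.
      At fir: go right to ivy.
        At ivy: go left to pear.
          At pear: go left to fern.
            fern is a leaf — visit fern.
          Visit pear.
          At pear: no right child.
        Visit ivy.
        At ivy: no right child.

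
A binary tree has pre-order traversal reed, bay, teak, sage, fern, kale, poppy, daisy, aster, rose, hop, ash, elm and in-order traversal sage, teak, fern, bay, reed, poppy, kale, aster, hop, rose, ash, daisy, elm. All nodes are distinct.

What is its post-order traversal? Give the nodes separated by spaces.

sage fern teak bay poppy hop ash rose aster elm daisy kale reed

The first element of pre-order is the root; it splits in-order into left and right subtrees.
Root reed: left subtree has 4 nodes {sage, teak, fern, bay}, right has 8 {poppy, kale, aster, hop, rose, ash, daisy, elm}.
  Root bay: left subtree has 3 nodes {sage, teak, fern}, right has 0 { }.
    Root teak: left subtree has 1 node {sage}, right has 1 {fern}.
  Root kale: left subtree has 1 node {poppy}, right has 6 {aster, hop, rose, ash, daisy, elm}.
    Root daisy: left subtree has 4 nodes {aster, hop, rose, ash}, right has 1 {elm}.
      Root aster: left subtree has 0 nodes { }, right has 3 {hop, rose, ash}.
        Root rose: left subtree has 1 node {hop}, right has 1 {ash}.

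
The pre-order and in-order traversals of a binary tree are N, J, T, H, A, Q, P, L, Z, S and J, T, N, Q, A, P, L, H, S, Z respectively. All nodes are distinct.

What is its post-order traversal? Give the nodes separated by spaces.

T J Q L P A S Z H N

The first element of pre-order is the root; it splits in-order into left and right subtrees.
Root N: left subtree has 2 nodes {J, T}, right has 7 {Q, A, P, L, H, S, Z}.
  Root J: left subtree has 0 nodes { }, right has 1 {T}.
  Root H: left subtree has 4 nodes {Q, A, P, L}, right has 2 {S, Z}.
    Root A: left subtree has 1 node {Q}, right has 2 {P, L}.
      Root P: left subtree has 0 nodes { }, right has 1 {L}.
    Root Z: left subtree has 1 node {S}, right has 0 { }.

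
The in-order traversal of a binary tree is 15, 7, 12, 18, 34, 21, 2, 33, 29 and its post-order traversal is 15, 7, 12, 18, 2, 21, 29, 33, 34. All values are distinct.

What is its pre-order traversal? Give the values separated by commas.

34, 18, 12, 7, 15, 33, 21, 2, 29

The last element of post-order is the root; it splits in-order into left and right subtrees.
Root 34: left subtree has 4 nodes {15, 7, 12, 18}, right has 4 {21, 2, 33, 29}.
  Root 18: left subtree has 3 nodes {15, 7, 12}, right has 0 { }.
    Root 12: left subtree has 2 nodes {15, 7}, right has 0 { }.
      Root 7: left subtree has 1 node {15}, right has 0 { }.
  Root 33: left subtree has 2 nodes {21, 2}, right has 1 {29}.
    Root 21: left subtree has 0 nodes { }, right has 1 {2}.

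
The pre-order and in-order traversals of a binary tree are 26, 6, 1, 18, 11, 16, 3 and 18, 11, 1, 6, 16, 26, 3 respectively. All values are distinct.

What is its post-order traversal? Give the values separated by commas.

11, 18, 1, 16, 6, 3, 26

The first element of pre-order is the root; it splits in-order into left and right subtrees.
Root 26: left subtree has 5 nodes {18, 11, 1, 6, 16}, right has 1 {3}.
  Root 6: left subtree has 3 nodes {18, 11, 1}, right has 1 {16}.
    Root 1: left subtree has 2 nodes {18, 11}, right has 0 { }.
      Root 18: left subtree has 0 nodes { }, right has 1 {11}.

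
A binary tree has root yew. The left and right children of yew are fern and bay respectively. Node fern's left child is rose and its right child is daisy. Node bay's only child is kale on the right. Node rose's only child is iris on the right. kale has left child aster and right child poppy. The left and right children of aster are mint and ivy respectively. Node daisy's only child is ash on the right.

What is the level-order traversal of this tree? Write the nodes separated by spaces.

yew fern bay rose daisy kale iris ash aster poppy mint ivy

Level-order visits nodes level by level from the root, left to right within each level.
Level 0: yew
Level 1: fern, bay
Level 2: rose, daisy, kale
Level 3: iris, ash, aster, poppy
Level 4: mint, ivy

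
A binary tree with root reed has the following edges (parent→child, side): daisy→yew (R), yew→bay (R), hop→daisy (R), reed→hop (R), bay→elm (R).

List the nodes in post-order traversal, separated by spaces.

Post-order visits the left subtree, then the right subtree, then the node.
At reed: no left child.
At reed: go right to hop.
  At hop: no left child.
  At hop: go right to daisy.
    At daisy: no left child.
    At daisy: go right to yew.
      At yew: no left child.
      At yew: go right to bay.
        At bay: no left child.
        At bay: go right to elm.
          elm is a leaf — visit elm.
        Visit bay.
      Visit yew.
    Visit daisy.
  Visit hop.
Visit reed.

elm bay yew daisy hop reed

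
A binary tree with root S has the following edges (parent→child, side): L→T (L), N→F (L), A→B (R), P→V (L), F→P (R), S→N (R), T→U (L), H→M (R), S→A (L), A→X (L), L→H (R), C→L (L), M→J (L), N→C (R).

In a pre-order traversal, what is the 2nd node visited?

Pre-order visits the node, then its left subtree, then its right subtree.
Visit S.
At S: go left to A.
  Visit A.
  At A: go left to X.
    X is a leaf — visit X.
  At A: go right to B.
    B is a leaf — visit B.
At S: go right to N.
  Visit N.
  At N: go left to F.
    Visit F.
    At F: no left child.
    At F: go right to P.
      Visit P.
      At P: go left to V.
        V is a leaf — visit V.
      At P: no right child.
  At N: go right to C.
    Visit C.
    At C: go left to L.
      Visit L.
      At L: go left to T.
        Visit T.
        At T: go left to U.
          U is a leaf — visit U.
        At T: no right child.
      At L: go right to H.
        Visit H.
        At H: no left child.
        At H: go right to M.
          Visit M.
          At M: go left to J.
            J is a leaf — visit J.
          At M: no right child.
    At C: no right child.
Full pre-order sequence: S, A, X, B, N, F, P, V, C, L, T, U, H, M, J.

A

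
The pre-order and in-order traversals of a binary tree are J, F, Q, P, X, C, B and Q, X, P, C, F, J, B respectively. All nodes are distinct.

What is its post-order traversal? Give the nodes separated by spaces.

X C P Q F B J

The first element of pre-order is the root; it splits in-order into left and right subtrees.
Root J: left subtree has 5 nodes {Q, X, P, C, F}, right has 1 {B}.
  Root F: left subtree has 4 nodes {Q, X, P, C}, right has 0 { }.
    Root Q: left subtree has 0 nodes { }, right has 3 {X, P, C}.
      Root P: left subtree has 1 node {X}, right has 1 {C}.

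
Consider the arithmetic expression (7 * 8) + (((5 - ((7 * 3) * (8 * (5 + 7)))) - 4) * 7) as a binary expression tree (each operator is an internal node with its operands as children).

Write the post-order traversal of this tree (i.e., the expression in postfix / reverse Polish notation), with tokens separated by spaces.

7 8 * 5 7 3 * 8 5 7 + * * - 4 - 7 * +

Post-order on an expression tree gives postfix notation: for each operator, emit left operand, right operand, then the operator.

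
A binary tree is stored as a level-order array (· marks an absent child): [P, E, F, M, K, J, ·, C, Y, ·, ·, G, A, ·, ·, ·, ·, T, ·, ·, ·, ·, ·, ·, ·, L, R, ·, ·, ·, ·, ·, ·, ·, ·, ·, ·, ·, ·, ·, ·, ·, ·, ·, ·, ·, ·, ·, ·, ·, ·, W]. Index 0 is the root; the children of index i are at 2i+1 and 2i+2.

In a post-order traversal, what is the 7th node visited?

G

Post-order visits the left subtree, then the right subtree, then the node.
At P: go left to E.
  At E: go left to M.
    At M: go left to C.
      C is a leaf — visit C.
    At M: go right to Y.
      At Y: go left to T.
        T is a leaf — visit T.
      At Y: no right child.
      Visit Y.
    Visit M.
  At E: go right to K.
    K is a leaf — visit K.
  Visit E.
At P: go right to F.
  At F: go left to J.
    At J: go left to G.
      G is a leaf — visit G.
    At J: go right to A.
      At A: go left to L.
        At L: go left to W.
          W is a leaf — visit W.
        At L: no right child.
        Visit L.
      At A: go right to R.
        R is a leaf — visit R.
      Visit A.
    Visit J.
  At F: no right child.
  Visit F.
Visit P.
Full post-order sequence: C, T, Y, M, K, E, G, W, L, R, A, J, F, P.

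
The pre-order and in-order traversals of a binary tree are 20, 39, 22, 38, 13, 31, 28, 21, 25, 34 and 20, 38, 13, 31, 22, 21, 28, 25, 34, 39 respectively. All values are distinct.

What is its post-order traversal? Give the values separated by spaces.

The first element of pre-order is the root; it splits in-order into left and right subtrees.
Root 20: left subtree has 0 nodes { }, right has 9 {38, 13, 31, 22, 21, 28, 25, 34, 39}.
  Root 39: left subtree has 8 nodes {38, 13, 31, 22, 21, 28, 25, 34}, right has 0 { }.
    Root 22: left subtree has 3 nodes {38, 13, 31}, right has 4 {21, 28, 25, 34}.
      Root 38: left subtree has 0 nodes { }, right has 2 {13, 31}.
        Root 13: left subtree has 0 nodes { }, right has 1 {31}.
      Root 28: left subtree has 1 node {21}, right has 2 {25, 34}.
        Root 25: left subtree has 0 nodes { }, right has 1 {34}.

31 13 38 21 34 25 28 22 39 20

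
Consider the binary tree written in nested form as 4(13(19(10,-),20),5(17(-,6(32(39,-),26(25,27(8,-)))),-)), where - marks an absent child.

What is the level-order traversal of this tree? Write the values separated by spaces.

Level-order visits nodes level by level from the root, left to right within each level.
Level 0: 4
Level 1: 13, 5
Level 2: 19, 20, 17
Level 3: 10, 6
Level 4: 32, 26
Level 5: 39, 25, 27
Level 6: 8

4 13 5 19 20 17 10 6 32 26 39 25 27 8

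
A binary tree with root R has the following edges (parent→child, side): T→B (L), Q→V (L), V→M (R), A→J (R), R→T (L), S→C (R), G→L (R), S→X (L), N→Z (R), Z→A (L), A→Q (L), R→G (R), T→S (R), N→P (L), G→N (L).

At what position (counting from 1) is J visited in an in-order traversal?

In-order visits the left subtree, then the node, then the right subtree.
At R: go left to T.
  At T: go left to B.
    B is a leaf — visit B.
  Visit T.
  At T: go right to S.
    At S: go left to X.
      X is a leaf — visit X.
    Visit S.
    At S: go right to C.
      C is a leaf — visit C.
Visit R.
At R: go right to G.
  At G: go left to N.
    At N: go left to P.
      P is a leaf — visit P.
    Visit N.
    At N: go right to Z.
      At Z: go left to A.
        At A: go left to Q.
          At Q: go left to V.
            At V: no left child.
            Visit V.
            At V: go right to M.
              M is a leaf — visit M.
          Visit Q.
          At Q: no right child.
        Visit A.
        At A: go right to J.
          J is a leaf — visit J.
      Visit Z.
      At Z: no right child.
  Visit G.
  At G: go right to L.
    L is a leaf — visit L.
Full in-order sequence: B, T, X, S, C, R, P, N, V, M, Q, A, J, Z, G, L.

13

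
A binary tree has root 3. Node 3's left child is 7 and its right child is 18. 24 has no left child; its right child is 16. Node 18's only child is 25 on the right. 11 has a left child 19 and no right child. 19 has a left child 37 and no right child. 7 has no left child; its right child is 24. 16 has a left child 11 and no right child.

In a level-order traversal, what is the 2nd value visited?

Level-order visits nodes level by level from the root, left to right within each level.
Level 0: 3
Level 1: 7, 18
Level 2: 24, 25
Level 3: 16
Level 4: 11
Level 5: 19
Level 6: 37
Full level-order sequence: 3, 7, 18, 24, 25, 16, 11, 19, 37.

7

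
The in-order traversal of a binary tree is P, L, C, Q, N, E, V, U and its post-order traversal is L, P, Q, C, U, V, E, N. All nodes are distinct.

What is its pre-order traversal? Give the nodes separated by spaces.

N C P L Q E V U

The last element of post-order is the root; it splits in-order into left and right subtrees.
Root N: left subtree has 4 nodes {P, L, C, Q}, right has 3 {E, V, U}.
  Root C: left subtree has 2 nodes {P, L}, right has 1 {Q}.
    Root P: left subtree has 0 nodes { }, right has 1 {L}.
  Root E: left subtree has 0 nodes { }, right has 2 {V, U}.
    Root V: left subtree has 0 nodes { }, right has 1 {U}.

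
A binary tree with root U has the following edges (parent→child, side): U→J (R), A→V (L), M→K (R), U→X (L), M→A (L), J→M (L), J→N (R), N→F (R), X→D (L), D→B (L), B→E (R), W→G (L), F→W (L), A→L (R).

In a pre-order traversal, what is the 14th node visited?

Pre-order visits the node, then its left subtree, then its right subtree.
Visit U.
At U: go left to X.
  Visit X.
  At X: go left to D.
    Visit D.
    At D: go left to B.
      Visit B.
      At B: no left child.
      At B: go right to E.
        E is a leaf — visit E.
    At D: no right child.
  At X: no right child.
At U: go right to J.
  Visit J.
  At J: go left to M.
    Visit M.
    At M: go left to A.
      Visit A.
      At A: go left to V.
        V is a leaf — visit V.
      At A: go right to L.
        L is a leaf — visit L.
    At M: go right to K.
      K is a leaf — visit K.
  At J: go right to N.
    Visit N.
    At N: no left child.
    At N: go right to F.
      Visit F.
      At F: go left to W.
        Visit W.
        At W: go left to G.
          G is a leaf — visit G.
        At W: no right child.
      At F: no right child.
Full pre-order sequence: U, X, D, B, E, J, M, A, V, L, K, N, F, W, G.

W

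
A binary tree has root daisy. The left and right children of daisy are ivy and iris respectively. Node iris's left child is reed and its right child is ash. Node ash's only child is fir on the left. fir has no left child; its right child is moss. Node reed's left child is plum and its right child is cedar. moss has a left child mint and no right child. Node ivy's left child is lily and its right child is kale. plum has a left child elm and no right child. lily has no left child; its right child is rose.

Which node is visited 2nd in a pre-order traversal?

Pre-order visits the node, then its left subtree, then its right subtree.
Visit daisy.
At daisy: go left to ivy.
  Visit ivy.
  At ivy: go left to lily.
    Visit lily.
    At lily: no left child.
    At lily: go right to rose.
      rose is a leaf — visit rose.
  At ivy: go right to kale.
    kale is a leaf — visit kale.
At daisy: go right to iris.
  Visit iris.
  At iris: go left to reed.
    Visit reed.
    At reed: go left to plum.
      Visit plum.
      At plum: go left to elm.
        elm is a leaf — visit elm.
      At plum: no right child.
    At reed: go right to cedar.
      cedar is a leaf — visit cedar.
  At iris: go right to ash.
    Visit ash.
    At ash: go left to fir.
      Visit fir.
      At fir: no left child.
      At fir: go right to moss.
        Visit moss.
        At moss: go left to mint.
          mint is a leaf — visit mint.
        At moss: no right child.
    At ash: no right child.
Full pre-order sequence: daisy, ivy, lily, rose, kale, iris, reed, plum, elm, cedar, ash, fir, moss, mint.

ivy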